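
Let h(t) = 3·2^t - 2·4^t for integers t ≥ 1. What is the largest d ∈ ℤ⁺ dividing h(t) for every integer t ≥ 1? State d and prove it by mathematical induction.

Computing the first values: h(1) = -2 and h(2) = -20; gcd(-2, -20) = 2, so d ≤ 2.
We prove 2 | 3·2^t - 2·4^t for all t ≥ 1 by induction on t.
Base step (t = 1): h(1) = -2 = 2·(-1), so 2 | h(1).
For the inductive step, assume it holds for an arbitrary i ≥ 1, i.e. 2 | h(i). Then
h(i+1) − 4·h(i) = (3·2^(i+1) - 2·4^(i+1)) − 4·(3·2^i - 2·4^i) = (3)·2^i·(2 − 4) = (-6)·2^i. Since 2 | h(i) by the inductive hypothesis, 2 | 4·h(i); and 2 | -6 since -6 = 2·-3. Therefore 2 | h(i+1).
By the principle of mathematical induction, the result holds for all t ≥ 1.
Therefore the largest such d is 2.

d = 2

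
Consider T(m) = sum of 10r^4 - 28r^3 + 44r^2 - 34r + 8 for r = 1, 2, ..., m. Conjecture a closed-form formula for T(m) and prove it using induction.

We claim T(m) = 2m(m - 1)(m^3 + 2m + 1) for all m ≥ 1.
For the base case m = 1: T(1) = 0, and the closed form gives 0. They agree.
For the inductive step, assume it holds for an arbitrary r ≥ 1, so T(r) = 2r(r^4 - r^3 + 2r^2 - r - 1).
Then T(r+1) = T(r) + (2r(5r^3 + 6r^2 + 10r + 5)) = (2r(r^4 - r^3 + 2r^2 - r - 1)) + (2r(5r^3 + 6r^2 + 10r + 5)).
Simplifying, T(r+1) = 2r(r + 1)(r^3 + 3r^2 + 5r + 4) = 2(r+1)((r+1) - 1)((r+1)^3 + 2(r+1) + 1),
which is the closed form with m = r+1.
Hence, by induction on m, the claim holds for every m ≥ 1.

T(m) = 2m(m - 1)(m^3 + 2m + 1)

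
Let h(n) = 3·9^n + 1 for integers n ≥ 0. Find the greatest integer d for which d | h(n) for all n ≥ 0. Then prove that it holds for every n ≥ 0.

d = 4

Computing the first values: h(0) = 4 and h(1) = 28; gcd(4, 28) = 4, so d ≤ 4.
We prove 4 | 3·9^n + 1 for all n ≥ 0 by induction on n.
When n = 0: h(0) = 4 = 4·(1), so 4 | h(0).
Suppose the result is true for n = i, i.e. 4 | h(i). Then
h(i+1) = 3·9^(i+1) + 1 = 9·(3·9^i + 1) - 8 = 9·h(i) - 8. The first term is divisible by 4 by the inductive hypothesis, and -8 is divisible by 4. Hence 4 | h(i+1).
By induction, the statement is established for all n ≥ 0.
Therefore the largest such d is 4.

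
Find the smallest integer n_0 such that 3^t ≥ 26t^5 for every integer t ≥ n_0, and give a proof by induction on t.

At t = 15: 14348907 < 19743750, so the inequality fails and n_0 ≥ 16. We prove 3^t ≥ 26t^5 for all t ≥ 16.
For the base case t = 16: 3^t = 43046721 and 26t^5 = 27262976, so 43046721 ≥ 27262976.
Inductive step: assume the claim holds for t = r, so 3^r ≥ 26r^5.
Then 3^(r + 1) = 3·(3^r) ≥ 3·(26r^5).
Also, for r ≥ 16 we have 3·(26r^5) ≥ 26(r+1)^5, since 3 ≥ (1 + 1/r)^5 for all r ≥ 16.
Combining, 3^(r + 1) ≥ 26(r+1)^5.
Hence, by induction on t, the claim holds for every t ≥ 16.
Hence the smallest such n_0 is 16.

n_0 = 16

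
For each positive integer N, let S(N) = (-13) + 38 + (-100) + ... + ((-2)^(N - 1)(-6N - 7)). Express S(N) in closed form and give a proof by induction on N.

We claim S(N) = (-2)^N(2N + 3) - 3 for all N ≥ 1.
For the base case N = 1: S(1) = -13, and the closed form gives -13. They agree.
Suppose the result is true for N = r, so S(r) = (-2)^r(2r + 3) - 3.
Then S(r+1) = S(r) + ((-2)^r(-6r - 13)) = ((-2)^r(2r + 3) - 3) + ((-2)^r(-6r - 13)).
Simplifying, S(r+1) = -4(-2)^r·r - 10(-2)^r - 3 = (-2)^(r+1)(2(r+1) + 3) - 3,
which is the closed form with N = r+1.
By the principle of mathematical induction, the result holds for all N ≥ 1.

S(N) = (-2)^N(2N + 3) - 3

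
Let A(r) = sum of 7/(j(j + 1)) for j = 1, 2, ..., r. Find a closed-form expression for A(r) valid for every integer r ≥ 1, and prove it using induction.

We claim A(r) = 7r/(r + 1) for all r ≥ 1.
When r = 1: A(1) = 7/2, and the closed form gives 7/2. They agree.
For the inductive step, assume it holds for an arbitrary j ≥ 1, so A(j) = 7j/(j + 1).
Then A(j+1) = A(j) + (7/((j + 1)(j + 2))) = (7j/(j + 1)) + (7/((j + 1)(j + 2))).
Simplifying, A(j+1) = 7(j + 1)/(j + 2) = 7(j+1)/((j+1) + 1),
which is the closed form with r = j+1.
By the principle of mathematical induction, the result holds for all r ≥ 1.

A(r) = 7r/(r + 1)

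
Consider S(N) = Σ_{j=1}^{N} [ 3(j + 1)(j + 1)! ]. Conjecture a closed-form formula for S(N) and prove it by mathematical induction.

We claim S(N) = 3(N + 2)! - 6 for all N ≥ 1.
When N = 1: S(1) = 12, and the closed form gives 12. They agree.
Inductive step: suppose the statement holds for some j ≥ 1, so S(j) = 3(j + 2)! - 6.
Then S(j+1) = S(j) + (3(j + 2)(j + 2)!) = (3(j + 2)! - 6) + (3(j + 2)(j + 2)!).
Simplifying, S(j+1) = 3((j+1) + 2)! - 6,
which is the closed form with N = j+1.
By the principle of mathematical induction, the result holds for all N ≥ 1.

S(N) = 3(N + 2)! - 6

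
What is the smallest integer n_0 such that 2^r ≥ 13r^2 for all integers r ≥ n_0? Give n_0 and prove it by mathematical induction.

At r = 10: 1024 < 1300, so the inequality fails and n_0 ≥ 11. We prove 2^r ≥ 13r^2 for all r ≥ 11.
Base case (r = 11): 2^r = 2048 and 13r^2 = 1573, so 2048 ≥ 1573.
Inductive step: assume the claim holds for r = i, so 2^i ≥ 13i^2.
Then 2^(i + 1) = 2·(2^i) ≥ 2·(13i^2).
Also, for i ≥ 11 we have 2·(13i^2) ≥ 13(i+1)^2, since 2 ≥ (1 + 1/i)^2 for all i ≥ 11.
Combining, 2^(i + 1) ≥ 13(i+1)^2.
Hence, by induction on r, the claim holds for every r ≥ 11.
Hence the smallest such n_0 is 11.

n_0 = 11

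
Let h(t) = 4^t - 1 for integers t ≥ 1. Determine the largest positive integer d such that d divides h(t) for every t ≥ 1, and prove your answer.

d = 3

Computing the first values: h(1) = 3 and h(2) = 15; gcd(3, 15) = 3, so d ≤ 3.
We prove 3 | 4^t - 1 for all t ≥ 1 by induction on t.
Base step (t = 1): h(1) = 3 = 3·(1), so 3 | h(1).
Inductive step: suppose the statement holds for some k ≥ 1, i.e. 3 | h(k). Then
4^{k+1} − 1^{k+1} = 4·4^k − 1·1^k = 4·(4^k − 1^k) + (3)·1^k. The first term is divisible by 3 by the inductive hypothesis, and the second term (3)·1^k is divisible by 3 since 3 | 3. Hence 3 | h(k+1).
This completes the induction.
Therefore the largest such d is 3.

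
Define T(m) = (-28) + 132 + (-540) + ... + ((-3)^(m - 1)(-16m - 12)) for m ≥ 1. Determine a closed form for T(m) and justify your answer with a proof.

T(m) = 4(-3)^m(m + 1) - 4

We claim T(m) = 4(-3)^m(m + 1) - 4 for all m ≥ 1.
Base case (m = 1): T(1) = -28, and the closed form gives -28. They agree.
Inductive step: suppose the statement holds for some p ≥ 1, so T(p) = 4(-3)^p(p + 1) - 4.
Then T(p+1) = T(p) + ((-3)^p(-16p - 28)) = (4(-3)^p(p + 1) - 4) + ((-3)^p(-16p - 28)).
Simplifying, T(p+1) = -12(-3)^p·p - 24(-3)^p - 4 = 4(-3)^(p+1)((p+1) + 1) - 4,
which is the closed form with m = p+1.
This completes the induction.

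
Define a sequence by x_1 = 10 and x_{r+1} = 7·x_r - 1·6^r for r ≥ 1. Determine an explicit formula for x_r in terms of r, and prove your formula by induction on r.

x_r = 6^r + 4·7^(r - 1)

Computing the first terms: x_1 = 10, x_2 = 64, x_3 = 412. This suggests x_r = 6^r + 4·7^(r - 1).
Base step (r = 1): the formula gives 10 = 10 = x_1.
Suppose the result is true for r = p, so x_p = 6^p + 4·7^(p - 1).
Then x_{p+1} = 7·x_p - 1·6^p = 7·(6^p + 4·7^(p - 1)) - 1·6^p = 6^(p + 1) + 4·7^p = 6^(p+1) + 4·7^((p+1) - 1),
which is the claimed formula at r = p+1.
This completes the induction.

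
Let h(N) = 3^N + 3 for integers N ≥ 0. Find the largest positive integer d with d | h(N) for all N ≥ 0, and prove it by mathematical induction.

d = 2

Computing the first values: h(0) = 4 and h(1) = 6; gcd(4, 6) = 2, so d ≤ 2.
We prove 2 | 3^N + 3 for all N ≥ 0 by induction on N.
Base case (N = 0): h(0) = 4 = 2·(2), so 2 | h(0).
Inductive step: assume the claim holds for N = j, i.e. 2 | h(j). Then
h(j+1) = 3^(j+1) + 3 = 3·(3^j + 3) - 6 = 3·h(j) - 6. The first term is divisible by 2 by the inductive hypothesis, and -6 is divisible by 2. Hence 2 | h(j+1).
By induction, the statement is established for all N ≥ 0.
Therefore the largest such d is 2.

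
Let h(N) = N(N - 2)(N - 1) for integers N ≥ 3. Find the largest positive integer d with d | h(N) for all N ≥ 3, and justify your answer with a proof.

Computing the first values: h(3) = 6 and h(4) = 24; gcd(6, 24) = 6, so d ≤ 6.
We prove 6 | N(N - 2)(N - 1) for all N ≥ 3 by induction on N.
Base step (N = 3): h(3) = 6 = 6·(1), so 6 | h(3).
Inductive step: suppose the statement holds for some i ≥ 3, i.e. 6 | h(i). Then
h(i+1) − h(i) = (i-1)·i·(i+1) − (i-2)·(i-1)·i = (i-1)·i·[(i+1) − (i-2)] = 3·(i-1)·i. The product of 2 consecutive integers is divisible by (2)! = 2, so h(i+1) − h(i) is divisible by 3·2 = 6. By the inductive hypothesis 6 | h(i), hence 6 | h(i+1).
By induction, the statement is established for all N ≥ 3.
Therefore the largest such d is 6.

d = 6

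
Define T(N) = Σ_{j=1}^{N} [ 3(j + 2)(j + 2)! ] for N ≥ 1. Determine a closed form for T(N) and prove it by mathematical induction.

T(N) = 3(N + 3)! - 18

We claim T(N) = 3(N + 3)! - 18 for all N ≥ 1.
Base step (N = 1): T(1) = 54, and the closed form gives 54. They agree.
Inductive step: assume the claim holds for N = j, so T(j) = 3(j + 3)! - 18.
Then T(j+1) = T(j) + (3(j + 3)(j + 3)!) = (3(j + 3)! - 18) + (3(j + 3)(j + 3)!).
Simplifying, T(j+1) = 3((j+1) + 3)! - 18,
which is the closed form with N = j+1.
By the principle of mathematical induction, the result holds for all N ≥ 1.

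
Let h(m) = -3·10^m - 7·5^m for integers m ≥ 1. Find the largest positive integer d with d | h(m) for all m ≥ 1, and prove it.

Computing the first values: h(1) = -65 and h(2) = -475; gcd(-65, -475) = 5, so d ≤ 5.
We prove 5 | -3·10^m - 7·5^m for all m ≥ 1 by induction on m.
For the base case m = 1: h(1) = -65 = 5·(-13), so 5 | h(1).
Suppose the result is true for m = p, i.e. 5 | h(p). Then
h(p+1) − 10·h(p) = (-3·10^(p+1) - 7·5^(p+1)) − 10·(-3·10^p - 7·5^p) = (-7)·5^p·(5 − 10) = (35)·5^p. Since 5 | h(p) by the inductive hypothesis, 5 | 10·h(p); and 5 | 35 since 35 = 5·7. Therefore 5 | h(p+1).
By induction, the statement is established for all m ≥ 1.
Therefore the largest such d is 5.

d = 5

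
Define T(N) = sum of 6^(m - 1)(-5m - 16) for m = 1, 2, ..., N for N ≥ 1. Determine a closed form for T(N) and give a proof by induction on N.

We claim T(N) = -6^N(N + 3) + 3 for all N ≥ 1.
For the base case N = 1: T(1) = -21, and the closed form gives -21. They agree.
Inductive step: suppose the statement holds for some m ≥ 1, so T(m) = -6^m(m + 3) + 3.
Then T(m+1) = T(m) + (6^m(-5m - 21)) = (-6^m(m + 3) + 3) + (6^m(-5m - 21)).
Simplifying, T(m+1) = -6·6^m·m - 24·6^m + 3 = -6^(m+1)((m+1) + 3) + 3,
which is the closed form with N = m+1.
By induction, the statement is established for all N ≥ 1.

T(N) = -6^N(N + 3) + 3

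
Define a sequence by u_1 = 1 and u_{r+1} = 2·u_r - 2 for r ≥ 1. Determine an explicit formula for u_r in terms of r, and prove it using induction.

Computing the first terms: u_1 = 1, u_2 = 0, u_3 = -2. This suggests u_r = -2^(r - 1) + 2.
When r = 1: the formula gives 1 = 1 = u_1.
For the inductive step, assume it holds for an arbitrary i ≥ 1, so u_i = -2^(i - 1) + 2.
Then u_{i+1} = 2·u_i - 2 = 2·(-2^(i - 1) + 2) - 2 = -2^i + 2 = -2^((i+1) - 1) + 2,
which is the claimed formula at r = i+1.
This completes the induction.

u_r = -2^(r - 1) + 2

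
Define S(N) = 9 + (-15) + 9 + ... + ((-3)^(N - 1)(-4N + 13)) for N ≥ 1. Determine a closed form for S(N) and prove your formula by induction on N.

S(N) = (-3)^N(N - 3) + 3

We claim S(N) = (-3)^N(N - 3) + 3 for all N ≥ 1.
When N = 1: S(1) = 9, and the closed form gives 9. They agree.
For the inductive step, assume it holds for an arbitrary i ≥ 1, so S(i) = (-3)^i(i - 3) + 3.
Then S(i+1) = S(i) + ((-3)^i(-4i + 9)) = ((-3)^i(i - 3) + 3) + ((-3)^i(-4i + 9)).
Simplifying, S(i+1) = -3(-3)^i·i + 6(-3)^i + 3 = (-3)^(i+1)((i+1) - 3) + 3,
which is the closed form with N = i+1.
By induction, the statement is established for all N ≥ 1.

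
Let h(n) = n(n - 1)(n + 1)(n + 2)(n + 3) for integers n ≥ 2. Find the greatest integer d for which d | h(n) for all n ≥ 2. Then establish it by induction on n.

d = 120

Computing the first values: h(2) = 120 and h(3) = 720; gcd(120, 720) = 120, so d ≤ 120.
We prove 120 | n(n - 1)(n + 1)(n + 2)(n + 3) for all n ≥ 2 by induction on n.
For the base case n = 2: h(2) = 120 = 120·(1), so 120 | h(2).
Inductive step: assume the claim holds for n = j, i.e. 120 | h(j). Then
h(j+1) − h(j) = j·(j+1)·(j+2)·(j+3)·(j+4) − (j-1)·j·(j+1)·(j+2)·(j+3) = j·(j+1)·(j+2)·(j+3)·[(j+4) − (j-1)] = 5·j·(j+1)·(j+2)·(j+3). The product of 4 consecutive integers is divisible by (4)! = 24, so h(j+1) − h(j) is divisible by 5·24 = 120. By the inductive hypothesis 120 | h(j), hence 120 | h(j+1).
By the principle of mathematical induction, the result holds for all n ≥ 2.
Therefore the largest such d is 120.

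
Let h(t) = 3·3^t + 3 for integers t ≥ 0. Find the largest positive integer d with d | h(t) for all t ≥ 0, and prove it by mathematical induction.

Computing the first values: h(0) = 6 and h(1) = 12; gcd(6, 12) = 6, so d ≤ 6.
We prove 6 | 3·3^t + 3 for all t ≥ 0 by induction on t.
For the base case t = 0: h(0) = 6 = 6·(1), so 6 | h(0).
For the inductive step, assume it holds for an arbitrary k ≥ 0, i.e. 6 | h(k). Then
h(k+1) = 3·3^(k+1) + 3 = 3·(3·3^k + 3) - 6 = 3·h(k) - 6. The first term is divisible by 6 by the inductive hypothesis, and -6 is divisible by 6. Hence 6 | h(k+1).
Hence, by induction on t, the claim holds for every t ≥ 0.
Therefore the largest such d is 6.

d = 6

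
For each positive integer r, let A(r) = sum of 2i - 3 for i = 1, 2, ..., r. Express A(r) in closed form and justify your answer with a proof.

We claim A(r) = r(r - 2) for all r ≥ 1.
Base step (r = 1): A(1) = -1, and the closed form gives -1. They agree.
Suppose the result is true for r = i, so A(i) = i(i - 2).
Then A(i+1) = A(i) + (2i - 1) = (i(i - 2)) + (2i - 1).
Simplifying, A(i+1) = (i - 1)(i + 1) = (i+1)((i+1) - 2),
which is the closed form with r = i+1.
By the principle of mathematical induction, the result holds for all r ≥ 1.

A(r) = r(r - 2)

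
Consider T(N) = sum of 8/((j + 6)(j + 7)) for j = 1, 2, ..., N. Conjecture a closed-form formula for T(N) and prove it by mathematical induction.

T(N) = 8N/(7(N + 7))

We claim T(N) = 8N/(7(N + 7)) for all N ≥ 1.
When N = 1: T(1) = 1/7, and the closed form gives 1/7. They agree.
Inductive step: suppose the statement holds for some j ≥ 1, so T(j) = 8j/(7(j + 7)).
Then T(j+1) = T(j) + (8/((j + 7)(j + 8))) = (8j/(7(j + 7))) + (8/((j + 7)(j + 8))).
Simplifying, T(j+1) = 8(j + 1)/(7(j + 8)) = 8(j+1)/(7((j+1) + 7)),
which is the closed form with N = j+1.
This completes the induction.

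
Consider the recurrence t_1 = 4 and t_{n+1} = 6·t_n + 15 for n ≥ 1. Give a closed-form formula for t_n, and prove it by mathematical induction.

t_n = 7·6^(n - 1) - 3

Computing the first terms: t_1 = 4, t_2 = 39, t_3 = 249. This suggests t_n = 7·6^(n - 1) - 3.
When n = 1: the formula gives 4 = 4 = t_1.
Inductive step: assume the claim holds for n = p, so t_p = 7·6^(p - 1) - 3.
Then t_{p+1} = 6·t_p + 15 = 6·(7·6^(p - 1) - 3) + 15 = 7·6^p - 3 = 7·6^((p+1) - 1) - 3,
which is the claimed formula at n = p+1.
By induction, the statement is established for all n ≥ 1.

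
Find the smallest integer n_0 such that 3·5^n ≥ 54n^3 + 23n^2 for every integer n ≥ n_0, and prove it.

At n = 4: 1875 < 3824, so the inequality fails and n_0 ≥ 5. We prove 3·5^n ≥ 54n^3 + 23n^2 for all n ≥ 5.
For the base case n = 5: 3·5^n = 9375 and 54n^3 + 23n^2 = 7325, so 9375 ≥ 7325.
Inductive step: suppose the statement holds for some m ≥ 5, so 3·5^m ≥ 54m^3 + 23m^2.
Then 3·5^(m + 1) = 5·(3·5^m) ≥ 5·(54m^3 + 23m^2).
Also, for m ≥ 5 we have 5·(54m^3 + 23m^2) ≥ 54(m+1)^3 + 23(m+1)^2, since 5·(54m^3 + 23m^2) − (54(m+1)^3 + 23(m+1)^2) = 216m^3 - 70m^2 - 208m - 77, which is nonnegative for all m ≥ 5.
Combining, 3·5^(m + 1) ≥ 54(m+1)^3 + 23(m+1)^2.
By induction, the statement is established for all n ≥ 5.
Hence the smallest such n_0 is 5.

n_0 = 5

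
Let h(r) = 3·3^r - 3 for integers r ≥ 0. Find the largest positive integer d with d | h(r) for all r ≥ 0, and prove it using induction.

d = 6

Computing the first values: h(0) = 0 and h(1) = 6; gcd(0, 6) = 6, so d ≤ 6.
We prove 6 | 3·3^r - 3 for all r ≥ 0 by induction on r.
When r = 0: h(0) = 0 = 6·(0), so 6 | h(0).
Suppose the result is true for r = j, i.e. 6 | h(j). Then
h(j+1) = 3·3^(j+1) - 3 = 3·(3·3^j - 3) + 6 = 3·h(j) + 6. The first term is divisible by 6 by the inductive hypothesis, and 6 is divisible by 6. Hence 6 | h(j+1).
This completes the induction.
Therefore the largest such d is 6.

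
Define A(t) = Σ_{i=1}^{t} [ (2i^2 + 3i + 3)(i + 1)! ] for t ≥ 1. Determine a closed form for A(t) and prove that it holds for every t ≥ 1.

We claim A(t) = (2t + 1)(t + 2)! - 2 for all t ≥ 1.
Base case (t = 1): A(1) = 16, and the closed form gives 16. They agree.
Inductive step: suppose the statement holds for some i ≥ 1, so A(i) = (2i + 1)(i + 2)! - 2.
Then A(i+1) = A(i) + ((2i^2 + 7i + 8)(i + 2)!) = ((2i + 1)(i + 2)! - 2) + ((2i^2 + 7i + 8)(i + 2)!).
Simplifying, A(i+1) = (2(i+1) + 1)((i+1) + 2)! - 2,
which is the closed form with t = i+1.
This completes the induction.

A(t) = (2t + 1)(t + 2)! - 2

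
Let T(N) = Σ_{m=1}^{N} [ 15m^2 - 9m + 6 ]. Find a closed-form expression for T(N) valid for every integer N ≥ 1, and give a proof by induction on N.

We claim T(N) = N(5N^2 + 3N + 4) for all N ≥ 1.
When N = 1: T(1) = 12, and the closed form gives 12. They agree.
Inductive step: suppose the statement holds for some m ≥ 1, so T(m) = m(5m^2 + 3m + 4).
Then T(m+1) = T(m) + (15m^2 + 21m + 12) = (m(5m^2 + 3m + 4)) + (15m^2 + 21m + 12).
Simplifying, T(m+1) = (m + 1)(5m^2 + 13m + 12) = (m+1)(5(m+1)^2 + 3(m+1) + 4),
which is the closed form with N = m+1.
By the principle of mathematical induction, the result holds for all N ≥ 1.

T(N) = N(5N^2 + 3N + 4)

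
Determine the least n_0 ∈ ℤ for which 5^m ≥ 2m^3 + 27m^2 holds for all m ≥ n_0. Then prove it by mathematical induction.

n_0 = 4

At m = 3: 125 < 297, so the inequality fails and n_0 ≥ 4. We prove 5^m ≥ 2m^3 + 27m^2 for all m ≥ 4.
When m = 4: 5^m = 625 and 2m^3 + 27m^2 = 560, so 625 ≥ 560.
Suppose the result is true for m = r, so 5^r ≥ 2r^3 + 27r^2.
Then 5^(r + 1) = 5·(5^r) ≥ 5·(2r^3 + 27r^2).
Also, for r ≥ 4 we have 5·(2r^3 + 27r^2) ≥ 2(r+1)^3 + 27(r+1)^2, since 5·(2r^3 + 27r^2) − (2(r+1)^3 + 27(r+1)^2) = 8r^3 + 102r^2 - 60r - 29, which is nonnegative for all r ≥ 4.
Combining, 5^(r + 1) ≥ 2(r+1)^3 + 27(r+1)^2.
By the principle of mathematical induction, the result holds for all m ≥ 4.
Hence the smallest such n_0 is 4.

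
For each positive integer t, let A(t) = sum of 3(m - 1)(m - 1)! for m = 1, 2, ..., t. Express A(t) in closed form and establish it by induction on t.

We claim A(t) = 3t! - 3 for all t ≥ 1.
Base step (t = 1): A(1) = 0, and the closed form gives 0. They agree.
For the inductive step, assume it holds for an arbitrary m ≥ 1, so A(m) = 3m! - 3.
Then A(m+1) = A(m) + (3m·m!) = (3m! - 3) + (3m·m!).
Simplifying, A(m+1) = 3(m+1)! - 3,
which is the closed form with t = m+1.
This completes the induction.

A(t) = 3t! - 3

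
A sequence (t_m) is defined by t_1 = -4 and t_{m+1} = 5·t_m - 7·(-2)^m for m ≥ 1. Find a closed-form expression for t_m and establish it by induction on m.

Computing the first terms: t_1 = -4, t_2 = -6, t_3 = -58. This suggests t_m = (-2)^m - 2·5^(m - 1).
Base case (m = 1): the formula gives -4 = -4 = t_1.
Suppose the result is true for m = i, so t_i = (-2)^i - 2·5^(i - 1).
Then t_{i+1} = 5·t_i - 7·(-2)^i = 5·((-2)^i - 2·5^(i - 1)) - 7·(-2)^i = (-2)^(i + 1) - 2·5^i = (-2)^(i+1) - 2·5^((i+1) - 1),
which is the claimed formula at m = i+1.
Hence, by induction on m, the claim holds for every m ≥ 1.

t_m = (-2)^m - 2·5^(m - 1)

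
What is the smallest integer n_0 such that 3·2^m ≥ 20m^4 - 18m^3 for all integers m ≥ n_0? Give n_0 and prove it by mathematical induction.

n_0 = 20

At m = 19: 1572864 < 2482958, so the inequality fails and n_0 ≥ 20. We prove 3·2^m ≥ 20m^4 - 18m^3 for all m ≥ 20.
Base step (m = 20): 3·2^m = 3145728 and 20m^4 - 18m^3 = 3056000, so 3145728 ≥ 3056000.
Suppose the result is true for m = j, so 3·2^j ≥ 20j^4 - 18j^3.
Then 3·2^(j + 1) = 2·(3·2^j) ≥ 2·(20j^4 - 18j^3).
Also, for j ≥ 20 we have 2·(20j^4 - 18j^3) ≥ 20(j+1)^4 - 18(j+1)^3, since 2·(20j^4 - 18j^3) − (20(j+1)^4 - 18(j+1)^3) = 20j^4 - 98j^3 - 66j^2 - 26j - 2, which is nonnegative for all j ≥ 20.
Combining, 3·2^(j + 1) ≥ 20(j+1)^4 - 18(j+1)^3.
Hence, by induction on m, the claim holds for every m ≥ 20.
Hence the smallest such n_0 is 20.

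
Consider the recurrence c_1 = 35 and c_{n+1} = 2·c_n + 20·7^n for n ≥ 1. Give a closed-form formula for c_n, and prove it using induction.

Computing the first terms: c_1 = 35, c_2 = 210, c_3 = 1400. This suggests c_n = 7·2^(n - 1) + 4·7^n.
Base case (n = 1): the formula gives 35 = 35 = c_1.
Suppose the result is true for n = j, so c_j = 7·2^(j - 1) + 4·7^j.
Then c_{j+1} = 2·c_j + 20·7^j = 2·(7·2^(j - 1) + 4·7^j) + 20·7^j = 7·2^j + 4·7^(j + 1) = 7·2^((j+1) - 1) + 4·7^(j+1),
which is the claimed formula at n = j+1.
Hence, by induction on n, the claim holds for every n ≥ 1.

c_n = 7·2^(n - 1) + 4·7^n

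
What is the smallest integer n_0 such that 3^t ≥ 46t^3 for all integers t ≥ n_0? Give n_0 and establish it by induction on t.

At t = 9: 19683 < 33534, so the inequality fails and n_0 ≥ 10. We prove 3^t ≥ 46t^3 for all t ≥ 10.
When t = 10: 3^t = 59049 and 46t^3 = 46000, so 59049 ≥ 46000.
Inductive step: suppose the statement holds for some m ≥ 10, so 3^m ≥ 46m^3.
Then 3^(m + 1) = 3·(3^m) ≥ 3·(46m^3).
Also, for m ≥ 10 we have 3·(46m^3) ≥ 46(m+1)^3, since 3 ≥ (1 + 1/m)^3 for all m ≥ 10.
Combining, 3^(m + 1) ≥ 46(m+1)^3.
By induction, the statement is established for all t ≥ 10.
Hence the smallest such n_0 is 10.

n_0 = 10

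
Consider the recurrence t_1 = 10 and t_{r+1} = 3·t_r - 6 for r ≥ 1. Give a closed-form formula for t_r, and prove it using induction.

t_r = 7·3^(r - 1) + 3

Computing the first terms: t_1 = 10, t_2 = 24, t_3 = 66. This suggests t_r = 7·3^(r - 1) + 3.
Base step (r = 1): the formula gives 10 = 10 = t_1.
Inductive step: assume the claim holds for r = p, so t_p = 7·3^(p - 1) + 3.
Then t_{p+1} = 3·t_p - 6 = 3·(7·3^(p - 1) + 3) - 6 = 7·3^p + 3 = 7·3^((p+1) - 1) + 3,
which is the claimed formula at r = p+1.
Hence, by induction on r, the claim holds for every r ≥ 1.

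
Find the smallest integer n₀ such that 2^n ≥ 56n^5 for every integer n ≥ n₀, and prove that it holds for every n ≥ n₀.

n₀ = 31

At n = 30: 1073741824 < 1360800000, so the inequality fails and n₀ ≥ 31. We prove 2^n ≥ 56n^5 for all n ≥ 31.
Base case (n = 31): 2^n = 2147483648 and 56n^5 = 1603232456, so 2147483648 ≥ 1603232456.
Inductive step: suppose the statement holds for some i ≥ 31, so 2^i ≥ 56i^5.
Then 2^(i + 1) = 2·(2^i) ≥ 2·(56i^5).
Also, for i ≥ 31 we have 2·(56i^5) ≥ 56(i+1)^5, since 2 ≥ (1 + 1/i)^5 for all i ≥ 31.
Combining, 2^(i + 1) ≥ 56(i+1)^5.
By the principle of mathematical induction, the result holds for all n ≥ 31.
Hence the smallest such n₀ is 31.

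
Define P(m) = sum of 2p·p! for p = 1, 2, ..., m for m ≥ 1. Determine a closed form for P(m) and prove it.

P(m) = (2m + 2)m! - 2

We claim P(m) = (2m + 2)m! - 2 for all m ≥ 1.
When m = 1: P(1) = 2, and the closed form gives 2. They agree.
Inductive step: suppose the statement holds for some p ≥ 1, so P(p) = (2p + 2)p! - 2.
Then P(p+1) = P(p) + (2(p + 1)(p + 1)!) = ((2p + 2)p! - 2) + (2(p + 1)(p + 1)!).
Simplifying, P(p+1) = (2(p+1) + 2)(p+1)! - 2,
which is the closed form with m = p+1.
By induction, the statement is established for all m ≥ 1.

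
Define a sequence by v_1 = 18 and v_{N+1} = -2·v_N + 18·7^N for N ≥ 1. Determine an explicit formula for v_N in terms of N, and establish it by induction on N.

v_N = (-2)^(N + 1) + 2·7^N

Computing the first terms: v_1 = 18, v_2 = 90, v_3 = 702. This suggests v_N = (-2)^(N + 1) + 2·7^N.
Base step (N = 1): the formula gives 18 = 18 = v_1.
Suppose the result is true for N = i, so v_i = (-2)^(i + 1) + 2·7^i.
Then v_{i+1} = -2·v_i + 18·7^i = -2·((-2)^(i + 1) + 2·7^i) + 18·7^i = (-2)^(i + 2) + 2·7^(i + 1) = (-2)^((i+1) + 1) + 2·7^(i+1),
which is the claimed formula at N = i+1.
This completes the induction.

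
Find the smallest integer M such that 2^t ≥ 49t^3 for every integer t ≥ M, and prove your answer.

At t = 18: 262144 < 285768, so the inequality fails and M ≥ 19. We prove 2^t ≥ 49t^3 for all t ≥ 19.
Base case (t = 19): 2^t = 524288 and 49t^3 = 336091, so 524288 ≥ 336091.
Inductive step: suppose the statement holds for some p ≥ 19, so 2^p ≥ 49p^3.
Then 2^(p + 1) = 2·(2^p) ≥ 2·(49p^3).
Also, for p ≥ 19 we have 2·(49p^3) ≥ 49(p+1)^3, since 2 ≥ (1 + 1/p)^3 for all p ≥ 19.
Combining, 2^(p + 1) ≥ 49(p+1)^3.
By induction, the statement is established for all t ≥ 19.
Hence the smallest such M is 19.

M = 19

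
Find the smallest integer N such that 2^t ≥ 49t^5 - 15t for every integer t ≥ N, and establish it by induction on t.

At t = 30: 1073741824 < 1190699550, so the inequality fails and N ≥ 31. We prove 2^t ≥ 49t^5 - 15t for all t ≥ 31.
Base case (t = 31): 2^t = 2147483648 and 49t^5 - 15t = 1402827934, so 2147483648 ≥ 1402827934.
Inductive step: assume the claim holds for t = r, so 2^r ≥ 49r^5 - 15r.
Then 2^(r + 1) = 2·(2^r) ≥ 2·(49r^5 - 15r).
Also, for r ≥ 31 we have 2·(49r^5 - 15r) ≥ 49(r+1)^5 - 15(r+1), since 2·(49r^5 - 15r) − (49(r+1)^5 - 15(r+1)) = 49r^5 - 245r^4 - 490r^3 - 490r^2 - 260r - 34, which is nonnegative for all r ≥ 31.
Combining, 2^(r + 1) ≥ 49(r+1)^5 - 15(r+1).
By induction, the statement is established for all t ≥ 31.
Hence the smallest such N is 31.

N = 31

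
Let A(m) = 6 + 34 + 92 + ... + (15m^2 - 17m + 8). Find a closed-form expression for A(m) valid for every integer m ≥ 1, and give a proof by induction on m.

We claim A(m) = m(5m^2 - m + 2) for all m ≥ 1.
When m = 1: A(1) = 6, and the closed form gives 6. They agree.
Suppose the result is true for m = k, so A(k) = k(5k^2 - k + 2).
Then A(k+1) = A(k) + (15k^2 + 13k + 6) = (k(5k^2 - k + 2)) + (15k^2 + 13k + 6).
Simplifying, A(k+1) = (k + 1)(5k^2 + 9k + 6) = (k+1)(5(k+1)^2 - (k+1) + 2),
which is the closed form with m = k+1.
By induction, the statement is established for all m ≥ 1.

A(m) = m(5m^2 - m + 2)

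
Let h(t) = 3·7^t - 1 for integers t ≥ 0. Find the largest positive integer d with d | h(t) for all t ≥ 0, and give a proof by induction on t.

Computing the first values: h(0) = 2 and h(1) = 20; gcd(2, 20) = 2, so d ≤ 2.
We prove 2 | 3·7^t - 1 for all t ≥ 0 by induction on t.
Base case (t = 0): h(0) = 2 = 2·(1), so 2 | h(0).
Inductive step: assume the claim holds for t = m, i.e. 2 | h(m). Then
h(m+1) = 3·7^(m+1) - 1 = 7·(3·7^m - 1) + 6 = 7·h(m) + 6. The first term is divisible by 2 by the inductive hypothesis, and 6 is divisible by 2. Hence 2 | h(m+1).
This completes the induction.
Therefore the largest such d is 2.

d = 2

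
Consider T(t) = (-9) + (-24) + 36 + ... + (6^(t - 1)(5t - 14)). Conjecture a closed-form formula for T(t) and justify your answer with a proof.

T(t) = 6^t(t - 3) + 3

We claim T(t) = 6^t(t - 3) + 3 for all t ≥ 1.
Base case (t = 1): T(1) = -9, and the closed form gives -9. They agree.
Inductive step: suppose the statement holds for some r ≥ 1, so T(r) = 6^r(r - 3) + 3.
Then T(r+1) = T(r) + (6^r(5r - 9)) = (6^r(r - 3) + 3) + (6^r(5r - 9)).
Simplifying, T(r+1) = 6·6^r·r - 12·6^r + 3 = 6^(r+1)((r+1) - 3) + 3,
which is the closed form with t = r+1.
By induction, the statement is established for all t ≥ 1.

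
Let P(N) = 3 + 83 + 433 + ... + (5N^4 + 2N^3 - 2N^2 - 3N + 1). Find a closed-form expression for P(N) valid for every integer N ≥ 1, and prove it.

P(N) = N(N^4 + 3N^3 + 2N^2 - 2N - 1)

We claim P(N) = N(N^4 + 3N^3 + 2N^2 - 2N - 1) for all N ≥ 1.
For the base case N = 1: P(1) = 3, and the closed form gives 3. They agree.
Suppose the result is true for N = m, so P(m) = m(m^4 + 3m^3 + 2m^2 - 2m - 1).
Then P(m+1) = P(m) + (5m^4 + 22m^3 + 34m^2 + 19m + 3) = (m(m^4 + 3m^3 + 2m^2 - 2m - 1)) + (5m^4 + 22m^3 + 34m^2 + 19m + 3).
Simplifying, P(m+1) = (m + 1)(m^4 + 7m^3 + 17m^2 + 15m + 3) = (m+1)((m+1)^4 + 3(m+1)^3 + 2(m+1)^2 - 2(m+1) - 1),
which is the closed form with N = m+1.
This completes the induction.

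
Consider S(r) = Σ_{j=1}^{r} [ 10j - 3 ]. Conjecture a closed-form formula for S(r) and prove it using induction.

We claim S(r) = r(5r + 2) for all r ≥ 1.
When r = 1: S(1) = 7, and the closed form gives 7. They agree.
Suppose the result is true for r = j, so S(j) = j(5j + 2).
Then S(j+1) = S(j) + (10j + 7) = (j(5j + 2)) + (10j + 7).
Simplifying, S(j+1) = (j + 1)(5j + 7) = (j+1)(5(j+1) + 2),
which is the closed form with r = j+1.
By the principle of mathematical induction, the result holds for all r ≥ 1.

S(r) = r(5r + 2)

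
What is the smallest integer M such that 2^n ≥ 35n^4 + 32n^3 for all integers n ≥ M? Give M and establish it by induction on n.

M = 24

At n = 23: 8388608 < 10183779, so the inequality fails and M ≥ 24. We prove 2^n ≥ 35n^4 + 32n^3 for all n ≥ 24.
Base step (n = 24): 2^n = 16777216 and 35n^4 + 32n^3 = 12054528, so 16777216 ≥ 12054528.
For the inductive step, assume it holds for an arbitrary p ≥ 24, so 2^p ≥ 35p^4 + 32p^3.
Then 2^(p + 1) = 2·(2^p) ≥ 2·(35p^4 + 32p^3).
Also, for p ≥ 24 we have 2·(35p^4 + 32p^3) ≥ 35(p+1)^4 + 32(p+1)^3, since 2·(35p^4 + 32p^3) − (35(p+1)^4 + 32(p+1)^3) = 35p^4 - 108p^3 - 306p^2 - 236p - 67, which is nonnegative for all p ≥ 24.
Combining, 2^(p + 1) ≥ 35(p+1)^4 + 32(p+1)^3.
By induction, the statement is established for all n ≥ 24.
Hence the smallest such M is 24.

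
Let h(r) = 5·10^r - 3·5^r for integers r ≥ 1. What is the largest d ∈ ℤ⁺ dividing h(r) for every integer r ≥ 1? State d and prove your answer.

d = 5

Computing the first values: h(1) = 35 and h(2) = 425; gcd(35, 425) = 5, so d ≤ 5.
We prove 5 | 5·10^r - 3·5^r for all r ≥ 1 by induction on r.
When r = 1: h(1) = 35 = 5·(7), so 5 | h(1).
Suppose the result is true for r = m, i.e. 5 | h(m). Then
h(m+1) − 10·h(m) = (5·10^(m+1) - 3·5^(m+1)) − 10·(5·10^m - 3·5^m) = (-3)·5^m·(5 − 10) = (15)·5^m. Since 5 | h(m) by the inductive hypothesis, 5 | 10·h(m); and 5 | 15 since 15 = 5·3. Therefore 5 | h(m+1).
By the principle of mathematical induction, the result holds for all r ≥ 1.
Therefore the largest such d is 5.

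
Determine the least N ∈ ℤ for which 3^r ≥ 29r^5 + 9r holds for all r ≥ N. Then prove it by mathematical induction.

N = 16

At r = 15: 14348907 < 22022010, so the inequality fails and N ≥ 16. We prove 3^r ≥ 29r^5 + 9r for all r ≥ 16.
When r = 16: 3^r = 43046721 and 29r^5 + 9r = 30408848, so 43046721 ≥ 30408848.
For the inductive step, assume it holds for an arbitrary m ≥ 16, so 3^m ≥ 29m^5 + 9m.
Then 3^(m + 1) = 3·(3^m) ≥ 3·(29m^5 + 9m).
Also, for m ≥ 16 we have 3·(29m^5 + 9m) ≥ 29(m+1)^5 + 9(m+1), since 3·(29m^5 + 9m) − (29(m+1)^5 + 9(m+1)) = 58m^5 - 145m^4 - 290m^3 - 290m^2 - 127m - 38, which is nonnegative for all m ≥ 16.
Combining, 3^(m + 1) ≥ 29(m+1)^5 + 9(m+1).
By induction, the statement is established for all r ≥ 16.
Hence the smallest such N is 16.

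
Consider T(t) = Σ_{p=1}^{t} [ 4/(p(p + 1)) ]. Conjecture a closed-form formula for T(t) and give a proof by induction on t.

We claim T(t) = 4t/(t + 1) for all t ≥ 1.
Base step (t = 1): T(1) = 2, and the closed form gives 2. They agree.
Inductive step: assume the claim holds for t = p, so T(p) = 4p/(p + 1).
Then T(p+1) = T(p) + (4/((p + 1)(p + 2))) = (4p/(p + 1)) + (4/((p + 1)(p + 2))).
Simplifying, T(p+1) = 4(p + 1)/(p + 2) = 4(p+1)/((p+1) + 1),
which is the closed form with t = p+1.
By the principle of mathematical induction, the result holds for all t ≥ 1.

T(t) = 4t/(t + 1)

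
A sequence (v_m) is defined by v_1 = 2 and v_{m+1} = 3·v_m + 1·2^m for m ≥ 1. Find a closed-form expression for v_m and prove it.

Computing the first terms: v_1 = 2, v_2 = 8, v_3 = 28. This suggests v_m = -2^m + 4·3^(m - 1).
When m = 1: the formula gives 2 = 2 = v_1.
For the inductive step, assume it holds for an arbitrary k ≥ 1, so v_k = -2^k + 4·3^(k - 1).
Then v_{k+1} = 3·v_k + 1·2^k = 3·(-2^k + 4·3^(k - 1)) + 1·2^k = -2^(k + 1) + 4·3^k = -2^(k+1) + 4·3^((k+1) - 1),
which is the claimed formula at m = k+1.
By induction, the statement is established for all m ≥ 1.

v_m = -2^m + 4·3^(m - 1)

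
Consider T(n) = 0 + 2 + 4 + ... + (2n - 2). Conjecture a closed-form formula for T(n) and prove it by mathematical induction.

T(n) = n(n - 1)

We claim T(n) = n(n - 1) for all n ≥ 1.
Base case (n = 1): T(1) = 0, and the closed form gives 0. They agree.
Suppose the result is true for n = k, so T(k) = k(k - 1).
Then T(k+1) = T(k) + (2k) = (k(k - 1)) + (2k).
Simplifying, T(k+1) = k(k + 1) = (k+1)((k+1) - 1),
which is the closed form with n = k+1.
By induction, the statement is established for all n ≥ 1.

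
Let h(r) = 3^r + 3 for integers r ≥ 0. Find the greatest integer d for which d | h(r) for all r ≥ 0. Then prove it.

Computing the first values: h(0) = 4 and h(1) = 6; gcd(4, 6) = 2, so d ≤ 2.
We prove 2 | 3^r + 3 for all r ≥ 0 by induction on r.
For the base case r = 0: h(0) = 4 = 2·(2), so 2 | h(0).
Inductive step: suppose the statement holds for some j ≥ 0, i.e. 2 | h(j). Then
h(j+1) = 3^(j+1) + 3 = 3·(3^j + 3) - 6 = 3·h(j) - 6. The first term is divisible by 2 by the inductive hypothesis, and -6 is divisible by 2. Hence 2 | h(j+1).
By the principle of mathematical induction, the result holds for all r ≥ 0.
Therefore the largest such d is 2.

d = 2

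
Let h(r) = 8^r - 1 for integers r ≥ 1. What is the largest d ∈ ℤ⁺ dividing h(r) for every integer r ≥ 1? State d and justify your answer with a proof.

d = 7

Computing the first values: h(1) = 7 and h(2) = 63; gcd(7, 63) = 7, so d ≤ 7.
We prove 7 | 8^r - 1 for all r ≥ 1 by induction on r.
Base step (r = 1): h(1) = 7 = 7·(1), so 7 | h(1).
Suppose the result is true for r = j, i.e. 7 | h(j). Then
8^{j+1} − 1^{j+1} = 8·8^j − 1·1^j = 8·(8^j − 1^j) + (7)·1^j. The first term is divisible by 7 by the inductive hypothesis, and the second term (7)·1^j is divisible by 7 since 7 | 7. Hence 7 | h(j+1).
By the principle of mathematical induction, the result holds for all r ≥ 1.
Therefore the largest such d is 7.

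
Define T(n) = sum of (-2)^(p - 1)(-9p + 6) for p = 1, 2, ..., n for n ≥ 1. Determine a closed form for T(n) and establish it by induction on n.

T(n) = (-2)^n(3n - 1) + 1

We claim T(n) = (-2)^n(3n - 1) + 1 for all n ≥ 1.
Base case (n = 1): T(1) = -3, and the closed form gives -3. They agree.
Suppose the result is true for n = p, so T(p) = (-2)^p(3p - 1) + 1.
Then T(p+1) = T(p) + ((-2)^p(-9p - 3)) = ((-2)^p(3p - 1) + 1) + ((-2)^p(-9p - 3)).
Simplifying, T(p+1) = -6(-2)^p·p - 4(-2)^p + 1 = (-2)^(p+1)(3(p+1) - 1) + 1,
which is the closed form with n = p+1.
This completes the induction.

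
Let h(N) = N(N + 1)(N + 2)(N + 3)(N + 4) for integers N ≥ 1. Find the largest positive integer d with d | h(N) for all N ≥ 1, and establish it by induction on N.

Computing the first values: h(1) = 120 and h(2) = 720; gcd(120, 720) = 120, so d ≤ 120.
We prove 120 | N(N + 1)(N + 2)(N + 3)(N + 4) for all N ≥ 1 by induction on N.
When N = 1: h(1) = 120 = 120·(1), so 120 | h(1).
Inductive step: suppose the statement holds for some k ≥ 1, i.e. 120 | h(k). Then
h(k+1) − h(k) = (k+1)·(k+2)·(k+3)·(k+4)·(k+5) − k·(k+1)·(k+2)·(k+3)·(k+4) = (k+1)·(k+2)·(k+3)·(k+4)·[(k+5) − k] = 5·(k+1)·(k+2)·(k+3)·(k+4). The product of 4 consecutive integers is divisible by (4)! = 24, so h(k+1) − h(k) is divisible by 5·24 = 120. By the inductive hypothesis 120 | h(k), hence 120 | h(k+1).
By induction, the statement is established for all N ≥ 1.
Therefore the largest such d is 120.

d = 120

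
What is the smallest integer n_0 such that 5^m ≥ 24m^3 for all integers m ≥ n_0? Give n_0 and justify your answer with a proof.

n_0 = 5

At m = 4: 625 < 1536, so the inequality fails and n_0 ≥ 5. We prove 5^m ≥ 24m^3 for all m ≥ 5.
When m = 5: 5^m = 3125 and 24m^3 = 3000, so 3125 ≥ 3000.
Inductive step: suppose the statement holds for some k ≥ 5, so 5^k ≥ 24k^3.
Then 5^(k + 1) = 5·(5^k) ≥ 5·(24k^3).
Also, for k ≥ 5 we have 5·(24k^3) ≥ 24(k+1)^3, since 5 ≥ (1 + 1/k)^3 for all k ≥ 5.
Combining, 5^(k + 1) ≥ 24(k+1)^3.
Hence, by induction on m, the claim holds for every m ≥ 5.
Hence the smallest such n_0 is 5.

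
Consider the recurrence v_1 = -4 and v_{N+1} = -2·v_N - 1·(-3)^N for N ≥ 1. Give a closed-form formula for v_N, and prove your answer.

v_N = -(-2)^(N - 1) + (-3)^N

Computing the first terms: v_1 = -4, v_2 = 11, v_3 = -31. This suggests v_N = -(-2)^(N - 1) + (-3)^N.
When N = 1: the formula gives -4 = -4 = v_1.
Inductive step: assume the claim holds for N = m, so v_m = -(-2)^(m - 1) + (-3)^m.
Then v_{m+1} = -2·v_m - 1·(-3)^m = -2·(-(-2)^(m - 1) + (-3)^m) - 1·(-3)^m = -(-2)^m + (-3)^(m + 1) = -(-2)^((m+1) - 1) + (-3)^(m+1),
which is the claimed formula at N = m+1.
By induction, the statement is established for all N ≥ 1.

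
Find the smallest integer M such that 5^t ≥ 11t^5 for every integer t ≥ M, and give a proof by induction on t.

M = 8

At t = 7: 78125 < 184877, so the inequality fails and M ≥ 8. We prove 5^t ≥ 11t^5 for all t ≥ 8.
Base step (t = 8): 5^t = 390625 and 11t^5 = 360448, so 390625 ≥ 360448.
Suppose the result is true for t = k, so 5^k ≥ 11k^5.
Then 5^(k + 1) = 5·(5^k) ≥ 5·(11k^5).
Also, for k ≥ 8 we have 5·(11k^5) ≥ 11(k+1)^5, since 5 ≥ (1 + 1/k)^5 for all k ≥ 8.
Combining, 5^(k + 1) ≥ 11(k+1)^5.
By induction, the statement is established for all t ≥ 8.
Hence the smallest such M is 8.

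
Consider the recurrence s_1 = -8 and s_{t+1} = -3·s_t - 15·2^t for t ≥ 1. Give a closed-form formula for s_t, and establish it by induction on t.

Computing the first terms: s_1 = -8, s_2 = -6, s_3 = -42. This suggests s_t = -2(-3)^(t - 1) - 3·2^t.
Base step (t = 1): the formula gives -8 = -8 = s_1.
Inductive step: assume the claim holds for t = p, so s_p = -2(-3)^(p - 1) - 3·2^p.
Then s_{p+1} = -3·s_p - 15·2^p = -3·(-2(-3)^(p - 1) - 3·2^p) - 15·2^p = -2(-3)^p - 3·2^(p + 1) = -2(-3)^((p+1) - 1) - 3·2^(p+1),
which is the claimed formula at t = p+1.
By the principle of mathematical induction, the result holds for all t ≥ 1.

s_t = -2(-3)^(t - 1) - 3·2^t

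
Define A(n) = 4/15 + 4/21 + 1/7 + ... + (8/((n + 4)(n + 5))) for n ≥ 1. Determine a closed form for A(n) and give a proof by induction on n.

We claim A(n) = 8n/(5(n + 5)) for all n ≥ 1.
When n = 1: A(1) = 4/15, and the closed form gives 4/15. They agree.
Inductive step: suppose the statement holds for some i ≥ 1, so A(i) = 8i/(5(i + 5)).
Then A(i+1) = A(i) + (8/((i + 5)(i + 6))) = (8i/(5(i + 5))) + (8/((i + 5)(i + 6))).
Simplifying, A(i+1) = 8(i + 1)/(5(i + 6)) = 8(i+1)/(5((i+1) + 5)),
which is the closed form with n = i+1.
This completes the induction.

A(n) = 8n/(5(n + 5))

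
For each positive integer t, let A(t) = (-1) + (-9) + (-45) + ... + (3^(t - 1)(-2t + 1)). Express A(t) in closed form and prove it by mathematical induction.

A(t) = 3^t(-t + 1) - 1

We claim A(t) = 3^t(-t + 1) - 1 for all t ≥ 1.
Base step (t = 1): A(1) = -1, and the closed form gives -1. They agree.
For the inductive step, assume it holds for an arbitrary m ≥ 1, so A(m) = 3^m(-m + 1) - 1.
Then A(m+1) = A(m) + (3^m(-2m - 1)) = (3^m(-m + 1) - 1) + (3^m(-2m - 1)).
Simplifying, A(m+1) = -3·3^m·m - 1 = 3^(m+1)(-(m+1) + 1) - 1,
which is the closed form with t = m+1.
By the principle of mathematical induction, the result holds for all t ≥ 1.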